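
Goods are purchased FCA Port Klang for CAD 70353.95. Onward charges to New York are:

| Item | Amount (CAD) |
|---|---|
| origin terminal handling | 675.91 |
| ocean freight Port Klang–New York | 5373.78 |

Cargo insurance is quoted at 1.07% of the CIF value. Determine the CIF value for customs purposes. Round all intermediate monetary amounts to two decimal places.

Let C be the CIF value. C = FCA price + pre-shipment costs + freight + 1.07% × C
C − 1.07% × C = 70353.95 + 675.91 + 5373.78
0.9893 × C = 76403.64
C = 76403.64 / 0.9893 = 77230.00
Insurance premium = 1.07% × 77230.00 = 826.36

CIF value: CAD 77230.00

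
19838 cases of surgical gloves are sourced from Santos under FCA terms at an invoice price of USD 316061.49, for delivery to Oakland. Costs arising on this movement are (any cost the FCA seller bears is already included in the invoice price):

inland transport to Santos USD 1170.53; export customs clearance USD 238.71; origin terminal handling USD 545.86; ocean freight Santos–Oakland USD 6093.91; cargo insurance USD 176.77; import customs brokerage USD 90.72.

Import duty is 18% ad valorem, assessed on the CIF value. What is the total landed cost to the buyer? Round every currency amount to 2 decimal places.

Total landed cost: USD 381086.80

FCA: the seller delivers export-cleared goods to the carrier; the buyer bears costs from that point.
Already in the invoice (seller's account under FCA): inland to port, export clearance — exclude.
CIF value = FCA price + origin terminal + freight + insurance = 316061.49 + 545.86 + 6093.91 + 176.77 = 322878.03
Import duty = 322878.03 × 18% = 58118.05
Buyer bears: origin terminal 545.86 + freight 6093.91 + insurance 176.77 + brokerage 90.72 + duty 58118.05 = 65025.31
Landed cost = invoice 316061.49 + 65025.31 = 381086.80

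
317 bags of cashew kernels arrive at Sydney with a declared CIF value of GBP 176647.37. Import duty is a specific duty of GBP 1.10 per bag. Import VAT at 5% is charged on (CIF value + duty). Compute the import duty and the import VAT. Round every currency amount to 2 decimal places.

Import duty: GBP 348.70; import VAT: GBP 8849.80

Import duty = 317 × 1.10 = 348.70
VAT base = CIF + duty = 176647.37 + 348.70 = 176996.07
Import VAT = 176996.07 × 5% = 8849.80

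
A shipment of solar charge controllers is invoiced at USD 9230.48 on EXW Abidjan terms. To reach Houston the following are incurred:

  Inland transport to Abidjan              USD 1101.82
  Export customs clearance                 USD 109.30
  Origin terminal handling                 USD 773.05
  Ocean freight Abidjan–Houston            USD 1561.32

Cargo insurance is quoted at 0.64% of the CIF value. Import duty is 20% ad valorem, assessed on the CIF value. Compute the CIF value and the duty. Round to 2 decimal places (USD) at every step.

Let C be the CIF value. C = EXW price + pre-shipment costs + freight + 0.64% × C
C − 0.64% × C = 9230.48 + 1101.82 + 109.30 + 773.05 + 1561.32
0.9936 × C = 12775.97
C = 12775.97 / 0.9936 = 12858.26
Insurance premium = 0.64% × 12858.26 = 82.29
Import duty = 12858.26 × 20% = 2571.65

CIF value: USD 12858.26; import duty: USD 2571.65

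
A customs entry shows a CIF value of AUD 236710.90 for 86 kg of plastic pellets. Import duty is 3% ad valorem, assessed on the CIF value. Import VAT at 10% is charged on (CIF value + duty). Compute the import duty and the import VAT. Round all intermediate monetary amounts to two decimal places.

Import duty: AUD 7101.33; import VAT: AUD 24381.22

Import duty = 236710.90 × 3% = 7101.33
VAT base = CIF + duty = 236710.90 + 7101.33 = 243812.23
Import VAT = 243812.23 × 10% = 24381.22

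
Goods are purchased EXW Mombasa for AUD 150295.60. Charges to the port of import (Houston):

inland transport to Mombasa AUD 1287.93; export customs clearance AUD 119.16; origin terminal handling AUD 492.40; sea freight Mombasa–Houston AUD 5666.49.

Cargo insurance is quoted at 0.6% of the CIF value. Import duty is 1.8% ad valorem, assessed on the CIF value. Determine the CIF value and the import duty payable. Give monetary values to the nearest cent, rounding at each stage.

CIF value: AUD 158814.47; import duty: AUD 2858.66

Let C be the CIF value. C = EXW price + pre-shipment costs + freight + 0.6% × C
C − 0.6% × C = 150295.60 + 1287.93 + 119.16 + 492.40 + 5666.49
0.994 × C = 157861.58
C = 157861.58 / 0.994 = 158814.47
Insurance premium = 0.6% × 158814.47 = 952.89
Import duty = 158814.47 × 1.8% = 2858.66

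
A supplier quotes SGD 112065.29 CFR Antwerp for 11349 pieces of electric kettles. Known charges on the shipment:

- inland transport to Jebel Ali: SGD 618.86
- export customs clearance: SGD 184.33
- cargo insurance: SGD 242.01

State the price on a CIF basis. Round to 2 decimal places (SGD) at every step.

Not relevant to the conversion: inland to port, export clearance — on the seller under both CFR and CIF; already in the CFR price and stays in the CIF price.
From CFR to CIF, the seller additionally bears: insurance.
CIF price = 112065.29 + 242.01 = 112307.30

CIF price: SGD 112307.30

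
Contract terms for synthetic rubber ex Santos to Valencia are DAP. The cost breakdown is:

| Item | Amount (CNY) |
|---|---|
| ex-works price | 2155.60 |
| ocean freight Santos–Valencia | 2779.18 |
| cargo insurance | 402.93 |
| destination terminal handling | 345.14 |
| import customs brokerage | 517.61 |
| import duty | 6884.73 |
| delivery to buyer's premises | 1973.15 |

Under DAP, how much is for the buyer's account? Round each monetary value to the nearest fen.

Buyer's account: CNY 7402.34

DAP: the seller bears all costs to the named destination except import duty and clearance.
Seller's account: goods 2155.60 + freight 2779.18 + insurance 402.93 + destination terminal 345.14 + delivery 1973.15 = 7656.00
Buyer's account: brokerage 517.61 + duty 6884.73 = 7402.34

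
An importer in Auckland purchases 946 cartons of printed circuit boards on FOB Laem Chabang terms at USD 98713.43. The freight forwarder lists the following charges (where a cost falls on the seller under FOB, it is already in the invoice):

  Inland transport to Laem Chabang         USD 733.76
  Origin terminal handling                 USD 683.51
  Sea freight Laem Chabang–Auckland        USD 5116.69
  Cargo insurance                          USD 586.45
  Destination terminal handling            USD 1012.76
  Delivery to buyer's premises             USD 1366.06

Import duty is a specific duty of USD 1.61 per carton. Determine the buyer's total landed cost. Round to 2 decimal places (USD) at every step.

FOB: the seller bears costs until goods are on board at the origin port; the buyer bears freight, insurance and all costs thereafter.
Already in the invoice (seller's account under FOB): inland to port, origin terminal — exclude.
CIF value = FOB price + freight + insurance = 98713.43 + 5116.69 + 586.45 = 104416.57
Import duty = 946 × 1.61 = 1523.06
Buyer bears: freight 5116.69 + insurance 586.45 + destination terminal 1012.76 + delivery 1366.06 + duty 1523.06 = 9605.02
Landed cost = invoice 98713.43 + 9605.02 = 108318.45

Total landed cost: USD 108318.45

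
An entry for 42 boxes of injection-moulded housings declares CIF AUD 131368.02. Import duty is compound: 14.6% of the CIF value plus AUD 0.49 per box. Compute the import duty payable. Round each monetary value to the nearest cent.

Ad valorem component: 131368.02 × 14.6% = 19179.73
Specific component: 42 × 0.49 = 20.58
Import duty = 19179.73 + 20.58 = 19200.31

Import duty: AUD 19200.31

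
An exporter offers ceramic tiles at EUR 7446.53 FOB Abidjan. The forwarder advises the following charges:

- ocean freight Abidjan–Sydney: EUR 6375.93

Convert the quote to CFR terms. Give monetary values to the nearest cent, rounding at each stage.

From FOB to CFR, the seller additionally bears: freight.
CFR price = 7446.53 + 6375.93 = 13822.46

CFR price: EUR 13822.46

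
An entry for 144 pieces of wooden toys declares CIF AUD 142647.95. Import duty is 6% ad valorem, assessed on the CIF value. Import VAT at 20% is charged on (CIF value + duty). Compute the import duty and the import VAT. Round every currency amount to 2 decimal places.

Import duty: AUD 8558.88; import VAT: AUD 30241.37

Import duty = 142647.95 × 6% = 8558.88
VAT base = CIF + duty = 142647.95 + 8558.88 = 151206.83
Import VAT = 151206.83 × 20% = 30241.37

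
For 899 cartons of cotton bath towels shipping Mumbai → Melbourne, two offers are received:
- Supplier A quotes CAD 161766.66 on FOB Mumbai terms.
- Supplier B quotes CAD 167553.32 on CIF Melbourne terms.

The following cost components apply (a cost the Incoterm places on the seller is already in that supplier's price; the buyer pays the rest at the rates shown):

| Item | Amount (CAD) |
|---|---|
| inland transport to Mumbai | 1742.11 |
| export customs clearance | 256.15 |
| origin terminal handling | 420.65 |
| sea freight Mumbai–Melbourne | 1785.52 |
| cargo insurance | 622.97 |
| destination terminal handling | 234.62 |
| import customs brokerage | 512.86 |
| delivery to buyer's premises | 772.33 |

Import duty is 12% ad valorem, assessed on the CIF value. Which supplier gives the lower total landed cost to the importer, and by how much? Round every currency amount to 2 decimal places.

Supplier A (FOB):
CIF value = FOB price + freight + insurance = 161766.66 + 1785.52 + 622.97 = 164175.15
Import duty = 164175.15 × 12% = 19701.02
Buyer bears (A): 1785.52 + 622.97 + 234.62 + 512.86 + 772.33 = 3928.30
Landed cost (A) = invoice 161766.66 + 3928.30 + duty 19701.02 = 185395.98
Supplier B (CIF):
The CIF price already equals the CIF value: 167553.32
Import duty = 167553.32 × 12% = 20106.40
Buyer bears (B): 234.62 + 512.86 + 772.33 = 1519.81
Landed cost (B) = invoice 167553.32 + 1519.81 + duty 20106.40 = 189179.53
Difference = |185395.98 − 189179.53| = 3783.55

Supplier A is cheaper by CAD 3783.55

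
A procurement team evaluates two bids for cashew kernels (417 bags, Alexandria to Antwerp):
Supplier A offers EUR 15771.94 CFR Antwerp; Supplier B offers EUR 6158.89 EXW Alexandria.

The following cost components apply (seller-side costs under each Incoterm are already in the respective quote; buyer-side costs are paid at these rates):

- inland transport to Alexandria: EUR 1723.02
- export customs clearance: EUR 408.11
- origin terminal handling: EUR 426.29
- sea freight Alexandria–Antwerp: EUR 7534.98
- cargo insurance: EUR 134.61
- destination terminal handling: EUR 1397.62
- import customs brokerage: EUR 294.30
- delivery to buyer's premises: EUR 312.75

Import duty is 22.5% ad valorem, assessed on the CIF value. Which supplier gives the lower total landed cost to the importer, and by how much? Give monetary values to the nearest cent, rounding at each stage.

Supplier A (CFR):
CIF value = CFR price + insurance = 15771.94 + 134.61 = 15906.55
Import duty = 15906.55 × 22.5% = 3578.97
Buyer bears (A): 134.61 + 1397.62 + 294.30 + 312.75 = 2139.28
Landed cost (A) = invoice 15771.94 + 2139.28 + duty 3578.97 = 21490.19
Supplier B (EXW):
CIF value = EXW price + inland to port + export clearance + origin terminal + freight + insurance = 6158.89 + 1723.02 + 408.11 + 426.29 + 7534.98 + 134.61 = 16385.90
Import duty = 16385.90 × 22.5% = 3686.83
Buyer bears (B): 1723.02 + 408.11 + 426.29 + 7534.98 + 134.61 + 1397.62 + 294.30 + 312.75 = 12231.68
Landed cost (B) = invoice 6158.89 + 12231.68 + duty 3686.83 = 22077.40
Difference = |21490.19 − 22077.40| = 587.21

Supplier A is cheaper by EUR 587.21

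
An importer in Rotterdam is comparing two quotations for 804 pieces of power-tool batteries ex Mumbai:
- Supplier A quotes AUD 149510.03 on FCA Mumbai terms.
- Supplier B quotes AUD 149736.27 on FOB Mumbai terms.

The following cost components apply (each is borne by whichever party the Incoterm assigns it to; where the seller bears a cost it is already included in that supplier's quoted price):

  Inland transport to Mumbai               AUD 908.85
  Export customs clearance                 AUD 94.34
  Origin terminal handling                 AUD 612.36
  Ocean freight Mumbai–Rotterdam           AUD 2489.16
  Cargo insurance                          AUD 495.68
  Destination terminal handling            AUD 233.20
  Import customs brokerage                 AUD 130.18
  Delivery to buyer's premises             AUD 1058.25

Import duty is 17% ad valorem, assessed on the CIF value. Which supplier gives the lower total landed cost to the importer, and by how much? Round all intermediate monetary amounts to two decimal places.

Supplier A (FCA):
CIF value = FCA price + origin terminal + freight + insurance = 149510.03 + 612.36 + 2489.16 + 495.68 = 153107.23
Import duty = 153107.23 × 17% = 26028.23
Buyer bears (A): 612.36 + 2489.16 + 495.68 + 233.20 + 130.18 + 1058.25 = 5018.83
Landed cost (A) = invoice 149510.03 + 5018.83 + duty 26028.23 = 180557.09
Supplier B (FOB):
CIF value = FOB price + freight + insurance = 149736.27 + 2489.16 + 495.68 = 152721.11
Import duty = 152721.11 × 17% = 25962.59
Buyer bears (B): 2489.16 + 495.68 + 233.20 + 130.18 + 1058.25 = 4406.47
Landed cost (B) = invoice 149736.27 + 4406.47 + duty 25962.59 = 180105.33
Difference = |180557.09 − 180105.33| = 451.76

Supplier B is cheaper by AUD 451.76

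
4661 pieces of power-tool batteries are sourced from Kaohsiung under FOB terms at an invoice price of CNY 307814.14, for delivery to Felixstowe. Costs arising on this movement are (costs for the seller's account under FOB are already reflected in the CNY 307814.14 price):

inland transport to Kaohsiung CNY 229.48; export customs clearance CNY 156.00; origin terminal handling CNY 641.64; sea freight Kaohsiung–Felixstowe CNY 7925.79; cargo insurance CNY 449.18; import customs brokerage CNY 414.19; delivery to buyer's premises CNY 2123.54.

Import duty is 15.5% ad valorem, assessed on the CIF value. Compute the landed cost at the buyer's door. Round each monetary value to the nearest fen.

FOB: the seller bears costs until goods are on board at the origin port; the buyer bears freight, insurance and all costs thereafter.
Already in the invoice (seller's account under FOB): inland to port, export clearance, origin terminal — exclude.
CIF value = FOB price + freight + insurance = 307814.14 + 7925.79 + 449.18 = 316189.11
Import duty = 316189.11 × 15.5% = 49009.31
Buyer bears: freight 7925.79 + insurance 449.18 + brokerage 414.19 + delivery 2123.54 + duty 49009.31 = 59922.01
Landed cost = invoice 307814.14 + 59922.01 = 367736.15

Total landed cost: CNY 367736.15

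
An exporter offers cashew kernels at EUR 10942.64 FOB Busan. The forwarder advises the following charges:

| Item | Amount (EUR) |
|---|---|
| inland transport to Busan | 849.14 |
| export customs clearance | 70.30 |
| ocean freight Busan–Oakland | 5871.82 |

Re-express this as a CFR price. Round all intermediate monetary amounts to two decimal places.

CFR price: EUR 16814.46

Not relevant to the conversion: inland to port, export clearance — on the seller under both FOB and CFR; already in the FOB price and stays in the CFR price.
From FOB to CFR, the seller additionally bears: freight.
CFR price = 10942.64 + 5871.82 = 16814.46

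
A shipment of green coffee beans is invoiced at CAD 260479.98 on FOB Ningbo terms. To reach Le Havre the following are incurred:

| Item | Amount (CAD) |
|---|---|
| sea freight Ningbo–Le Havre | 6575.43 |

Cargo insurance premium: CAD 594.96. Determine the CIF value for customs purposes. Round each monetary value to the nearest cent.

CIF value: CAD 267650.37

CIF = FOB price + freight + insurance
CIF = 260479.98 + 6575.43 + 594.96 = 267650.37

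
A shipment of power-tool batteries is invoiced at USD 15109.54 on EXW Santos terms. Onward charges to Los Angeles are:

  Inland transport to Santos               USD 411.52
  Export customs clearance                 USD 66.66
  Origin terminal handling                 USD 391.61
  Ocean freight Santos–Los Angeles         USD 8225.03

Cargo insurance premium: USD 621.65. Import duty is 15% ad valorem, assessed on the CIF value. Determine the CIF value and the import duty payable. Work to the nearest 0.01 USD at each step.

CIF value: USD 24826.01; import duty: USD 3723.90

CIF = EXW price + pre-shipment costs + freight + insurance
CIF = 15109.54 + 411.52 + 66.66 + 391.61 + 8225.03 + 621.65 = 24826.01
Import duty = 24826.01 × 15% = 3723.90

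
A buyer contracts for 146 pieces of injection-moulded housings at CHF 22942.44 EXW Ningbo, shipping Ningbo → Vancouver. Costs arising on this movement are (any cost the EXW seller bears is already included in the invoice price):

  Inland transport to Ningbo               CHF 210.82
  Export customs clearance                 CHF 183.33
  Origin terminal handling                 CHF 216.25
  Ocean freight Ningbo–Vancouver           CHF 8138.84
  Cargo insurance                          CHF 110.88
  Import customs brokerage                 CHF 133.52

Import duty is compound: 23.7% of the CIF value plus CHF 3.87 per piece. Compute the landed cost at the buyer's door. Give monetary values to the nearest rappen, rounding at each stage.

Total landed cost: CHF 40038.31

EXW: the seller makes goods available at their premises; the buyer bears all onward costs.
CIF value = EXW price + inland to port + export clearance + origin terminal + freight + insurance = 22942.44 + 210.82 + 183.33 + 216.25 + 8138.84 + 110.88 = 31802.56
Ad valorem component: 31802.56 × 23.7% = 7537.21
Specific component: 146 × 3.87 = 565.02
Import duty = 7537.21 + 565.02 = 8102.23
Buyer bears: inland to port 210.82 + export clearance 183.33 + origin terminal 216.25 + freight 8138.84 + insurance 110.88 + brokerage 133.52 + duty 8102.23 = 17095.87
Landed cost = invoice 22942.44 + 17095.87 = 40038.31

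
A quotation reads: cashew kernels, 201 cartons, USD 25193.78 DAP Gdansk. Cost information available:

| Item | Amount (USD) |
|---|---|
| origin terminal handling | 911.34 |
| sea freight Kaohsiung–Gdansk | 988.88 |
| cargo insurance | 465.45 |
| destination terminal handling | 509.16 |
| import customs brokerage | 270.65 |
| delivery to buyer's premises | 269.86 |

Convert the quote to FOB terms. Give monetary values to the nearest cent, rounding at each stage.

FOB price: USD 22960.43

Not relevant to the conversion: origin terminal — on the seller under both DAP and FOB; already in the DAP price and stays in the FOB price. brokerage — on the buyer under both terms; not part of either seller's price.
From DAP to FOB, the seller no longer bears: freight, insurance, destination terminal, delivery.
FOB price = 25193.78 − 988.88 − 465.45 − 509.16 − 269.86 = 22960.43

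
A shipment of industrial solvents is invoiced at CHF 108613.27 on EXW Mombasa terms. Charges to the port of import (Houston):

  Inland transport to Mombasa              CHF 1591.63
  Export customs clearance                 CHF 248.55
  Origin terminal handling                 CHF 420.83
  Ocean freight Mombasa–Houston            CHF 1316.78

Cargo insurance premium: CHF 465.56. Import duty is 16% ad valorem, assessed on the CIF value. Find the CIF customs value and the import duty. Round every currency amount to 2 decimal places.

CIF value: CHF 112656.62; import duty: CHF 18025.06

CIF = EXW price + pre-shipment costs + freight + insurance
CIF = 108613.27 + 1591.63 + 248.55 + 420.83 + 1316.78 + 465.56 = 112656.62
Import duty = 112656.62 × 16% = 18025.06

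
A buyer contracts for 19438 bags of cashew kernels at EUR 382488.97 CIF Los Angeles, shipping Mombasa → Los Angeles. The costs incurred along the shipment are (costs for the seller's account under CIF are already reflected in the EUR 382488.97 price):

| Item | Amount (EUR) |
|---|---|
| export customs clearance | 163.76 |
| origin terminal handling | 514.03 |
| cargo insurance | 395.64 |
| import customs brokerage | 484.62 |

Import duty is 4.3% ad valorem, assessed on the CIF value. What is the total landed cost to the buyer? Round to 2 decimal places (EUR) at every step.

Total landed cost: EUR 399420.62

CIF: the seller pays costs through ocean freight and marine insurance to the destination port.
Already in the invoice (seller's account under CIF): export clearance, origin terminal, insurance — exclude.
The CIF price already equals the CIF value: 382488.97
Import duty = 382488.97 × 4.3% = 16447.03
Buyer bears: brokerage 484.62 + duty 16447.03 = 16931.65
Landed cost = invoice 382488.97 + 16931.65 = 399420.62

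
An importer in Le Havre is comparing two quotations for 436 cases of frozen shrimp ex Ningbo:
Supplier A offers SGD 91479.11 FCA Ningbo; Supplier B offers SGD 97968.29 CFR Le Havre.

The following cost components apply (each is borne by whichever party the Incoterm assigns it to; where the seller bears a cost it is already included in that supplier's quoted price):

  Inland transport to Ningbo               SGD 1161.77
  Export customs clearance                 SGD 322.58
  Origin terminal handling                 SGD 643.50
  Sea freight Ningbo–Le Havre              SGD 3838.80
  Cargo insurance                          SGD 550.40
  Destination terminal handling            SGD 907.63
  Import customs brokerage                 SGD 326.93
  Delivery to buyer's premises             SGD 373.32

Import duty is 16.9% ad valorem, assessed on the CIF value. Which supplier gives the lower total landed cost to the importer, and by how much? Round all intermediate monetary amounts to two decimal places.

Supplier A is cheaper by SGD 2346.04

Supplier A (FCA):
CIF value = FCA price + origin terminal + freight + insurance = 91479.11 + 643.50 + 3838.80 + 550.40 = 96511.81
Import duty = 96511.81 × 16.9% = 16310.50
Buyer bears (A): 643.50 + 3838.80 + 550.40 + 907.63 + 326.93 + 373.32 = 6640.58
Landed cost (A) = invoice 91479.11 + 6640.58 + duty 16310.50 = 114430.19
Supplier B (CFR):
CIF value = CFR price + insurance = 97968.29 + 550.40 = 98518.69
Import duty = 98518.69 × 16.9% = 16649.66
Buyer bears (B): 550.40 + 907.63 + 326.93 + 373.32 = 2158.28
Landed cost (B) = invoice 97968.29 + 2158.28 + duty 16649.66 = 116776.23
Difference = |114430.19 − 116776.23| = 2346.04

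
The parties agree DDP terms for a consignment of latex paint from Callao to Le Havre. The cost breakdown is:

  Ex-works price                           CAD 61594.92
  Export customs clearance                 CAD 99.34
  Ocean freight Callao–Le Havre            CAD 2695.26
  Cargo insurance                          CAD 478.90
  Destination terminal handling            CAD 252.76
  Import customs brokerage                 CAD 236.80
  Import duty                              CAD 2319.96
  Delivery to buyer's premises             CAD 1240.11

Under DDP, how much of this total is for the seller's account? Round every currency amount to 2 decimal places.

DDP: the seller bears all costs including import duty.
Seller's account: goods 61594.92 + export clearance 99.34 + freight 2695.26 + insurance 478.90 + destination terminal 252.76 + brokerage 236.80 + duty 2319.96 + delivery 1240.11 = 68918.05
Buyer's account: 0.00

Seller's account: CAD 68918.05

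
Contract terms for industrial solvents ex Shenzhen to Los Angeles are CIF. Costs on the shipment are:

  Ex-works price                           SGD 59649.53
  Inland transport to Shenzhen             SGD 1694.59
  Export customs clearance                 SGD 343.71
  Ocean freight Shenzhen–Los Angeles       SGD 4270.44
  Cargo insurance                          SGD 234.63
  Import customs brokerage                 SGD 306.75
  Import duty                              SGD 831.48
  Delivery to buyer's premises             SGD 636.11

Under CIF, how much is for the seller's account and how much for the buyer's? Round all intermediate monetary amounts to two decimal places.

CIF: the seller pays costs through ocean freight and marine insurance to the destination port.
Seller's account: goods 59649.53 + inland to port 1694.59 + export clearance 343.71 + freight 4270.44 + insurance 234.63 = 66192.90
Buyer's account: brokerage 306.75 + duty 831.48 + delivery 636.11 = 1774.34

Seller: SGD 66192.90; buyer: SGD 1774.34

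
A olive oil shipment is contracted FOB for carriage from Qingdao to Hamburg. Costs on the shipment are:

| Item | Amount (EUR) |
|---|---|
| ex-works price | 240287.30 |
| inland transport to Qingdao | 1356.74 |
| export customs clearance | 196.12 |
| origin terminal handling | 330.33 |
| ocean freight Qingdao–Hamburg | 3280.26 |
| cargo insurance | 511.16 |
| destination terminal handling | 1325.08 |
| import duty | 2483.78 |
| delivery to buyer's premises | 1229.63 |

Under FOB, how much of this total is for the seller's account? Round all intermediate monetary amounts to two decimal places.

FOB: the seller bears costs until goods are on board at the origin port; the buyer bears freight, insurance and all costs thereafter.
Seller's account: goods 240287.30 + inland to port 1356.74 + export clearance 196.12 + origin terminal 330.33 = 242170.49
Buyer's account: freight 3280.26 + insurance 511.16 + destination terminal 1325.08 + duty 2483.78 + delivery 1229.63 = 8829.91

Seller's account: EUR 242170.49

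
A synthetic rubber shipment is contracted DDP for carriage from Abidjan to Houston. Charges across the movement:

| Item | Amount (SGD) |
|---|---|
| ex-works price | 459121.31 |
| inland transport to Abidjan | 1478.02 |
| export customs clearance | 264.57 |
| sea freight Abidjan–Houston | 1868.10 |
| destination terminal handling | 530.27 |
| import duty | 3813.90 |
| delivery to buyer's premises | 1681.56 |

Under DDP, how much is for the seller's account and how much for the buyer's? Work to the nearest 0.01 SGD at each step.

DDP: the seller bears all costs including import duty.
Seller's account: goods 459121.31 + inland to port 1478.02 + export clearance 264.57 + freight 1868.10 + destination terminal 530.27 + duty 3813.90 + delivery 1681.56 = 468757.73
Buyer's account: 0.00

Seller: SGD 468757.73; buyer: SGD 0.00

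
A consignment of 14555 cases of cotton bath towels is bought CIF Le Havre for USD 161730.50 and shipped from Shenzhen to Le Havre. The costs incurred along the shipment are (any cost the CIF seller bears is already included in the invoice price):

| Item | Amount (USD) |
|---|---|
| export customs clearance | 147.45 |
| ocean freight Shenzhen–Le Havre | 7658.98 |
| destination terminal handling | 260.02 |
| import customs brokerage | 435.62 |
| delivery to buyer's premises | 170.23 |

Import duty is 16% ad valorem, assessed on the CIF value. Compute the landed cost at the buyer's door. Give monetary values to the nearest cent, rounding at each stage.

CIF: the seller pays costs through ocean freight and marine insurance to the destination port.
Already in the invoice (seller's account under CIF): export clearance, freight — exclude.
The CIF price already equals the CIF value: 161730.50
Import duty = 161730.50 × 16% = 25876.88
Buyer bears: destination terminal 260.02 + brokerage 435.62 + delivery 170.23 + duty 25876.88 = 26742.75
Landed cost = invoice 161730.50 + 26742.75 = 188473.25

Total landed cost: USD 188473.25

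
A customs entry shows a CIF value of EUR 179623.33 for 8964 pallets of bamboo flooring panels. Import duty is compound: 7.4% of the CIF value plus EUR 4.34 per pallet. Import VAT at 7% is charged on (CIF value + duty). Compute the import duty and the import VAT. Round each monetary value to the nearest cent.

Import duty: EUR 52195.89; import VAT: EUR 16227.35

Ad valorem component: 179623.33 × 7.4% = 13292.13
Specific component: 8964 × 4.34 = 38903.76
Import duty = 13292.13 + 38903.76 = 52195.89
VAT base = CIF + duty = 179623.33 + 52195.89 = 231819.22
Import VAT = 231819.22 × 7% = 16227.35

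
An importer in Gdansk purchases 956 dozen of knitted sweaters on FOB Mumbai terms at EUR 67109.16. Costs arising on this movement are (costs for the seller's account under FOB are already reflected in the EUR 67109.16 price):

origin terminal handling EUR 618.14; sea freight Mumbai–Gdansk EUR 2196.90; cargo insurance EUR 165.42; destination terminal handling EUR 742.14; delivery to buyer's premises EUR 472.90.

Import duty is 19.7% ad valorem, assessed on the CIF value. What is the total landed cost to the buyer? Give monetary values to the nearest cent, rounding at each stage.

FOB: the seller bears costs until goods are on board at the origin port; the buyer bears freight, insurance and all costs thereafter.
Already in the invoice (seller's account under FOB): origin terminal — exclude.
CIF value = FOB price + freight + insurance = 67109.16 + 2196.90 + 165.42 = 69471.48
Import duty = 69471.48 × 19.7% = 13685.88
Buyer bears: freight 2196.90 + insurance 165.42 + destination terminal 742.14 + delivery 472.90 + duty 13685.88 = 17263.24
Landed cost = invoice 67109.16 + 17263.24 = 84372.40

Total landed cost: EUR 84372.40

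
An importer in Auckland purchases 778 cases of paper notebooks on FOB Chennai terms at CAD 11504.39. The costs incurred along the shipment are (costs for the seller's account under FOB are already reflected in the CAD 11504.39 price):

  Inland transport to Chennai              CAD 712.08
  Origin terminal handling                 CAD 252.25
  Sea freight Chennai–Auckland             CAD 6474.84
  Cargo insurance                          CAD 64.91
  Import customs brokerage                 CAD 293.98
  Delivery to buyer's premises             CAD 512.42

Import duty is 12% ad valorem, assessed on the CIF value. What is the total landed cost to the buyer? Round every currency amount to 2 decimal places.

FOB: the seller bears costs until goods are on board at the origin port; the buyer bears freight, insurance and all costs thereafter.
Already in the invoice (seller's account under FOB): inland to port, origin terminal — exclude.
CIF value = FOB price + freight + insurance = 11504.39 + 6474.84 + 64.91 = 18044.14
Import duty = 18044.14 × 12% = 2165.30
Buyer bears: freight 6474.84 + insurance 64.91 + brokerage 293.98 + delivery 512.42 + duty 2165.30 = 9511.45
Landed cost = invoice 11504.39 + 9511.45 = 21015.84

Total landed cost: CAD 21015.84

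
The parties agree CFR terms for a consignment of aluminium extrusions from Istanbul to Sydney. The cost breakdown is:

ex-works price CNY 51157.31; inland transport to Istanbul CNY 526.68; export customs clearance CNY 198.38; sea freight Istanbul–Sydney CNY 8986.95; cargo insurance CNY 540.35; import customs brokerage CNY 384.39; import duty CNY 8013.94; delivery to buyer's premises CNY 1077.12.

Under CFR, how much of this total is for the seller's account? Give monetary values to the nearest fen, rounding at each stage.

Seller's account: CNY 60869.32

CFR: the seller pays costs through ocean freight to the destination port, but not insurance.
Seller's account: goods 51157.31 + inland to port 526.68 + export clearance 198.38 + freight 8986.95 = 60869.32
Buyer's account: insurance 540.35 + brokerage 384.39 + duty 8013.94 + delivery 1077.12 = 10015.80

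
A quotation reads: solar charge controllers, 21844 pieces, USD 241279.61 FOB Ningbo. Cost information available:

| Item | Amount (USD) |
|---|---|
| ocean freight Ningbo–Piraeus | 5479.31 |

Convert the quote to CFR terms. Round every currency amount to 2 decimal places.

From FOB to CFR, the seller additionally bears: freight.
CFR price = 241279.61 + 5479.31 = 246758.92

CFR price: USD 246758.92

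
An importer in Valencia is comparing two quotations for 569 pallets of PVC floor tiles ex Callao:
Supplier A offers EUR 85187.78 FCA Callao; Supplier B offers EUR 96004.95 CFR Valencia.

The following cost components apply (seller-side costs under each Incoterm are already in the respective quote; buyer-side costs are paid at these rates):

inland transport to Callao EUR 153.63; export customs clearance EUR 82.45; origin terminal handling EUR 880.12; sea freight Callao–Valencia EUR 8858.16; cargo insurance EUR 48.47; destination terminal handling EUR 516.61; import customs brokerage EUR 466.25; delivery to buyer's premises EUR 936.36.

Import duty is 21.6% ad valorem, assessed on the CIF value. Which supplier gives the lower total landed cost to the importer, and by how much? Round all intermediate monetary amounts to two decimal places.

Supplier A (FCA):
CIF value = FCA price + origin terminal + freight + insurance = 85187.78 + 880.12 + 8858.16 + 48.47 = 94974.53
Import duty = 94974.53 × 21.6% = 20514.50
Buyer bears (A): 880.12 + 8858.16 + 48.47 + 516.61 + 466.25 + 936.36 = 11705.97
Landed cost (A) = invoice 85187.78 + 11705.97 + duty 20514.50 = 117408.25
Supplier B (CFR):
CIF value = CFR price + insurance = 96004.95 + 48.47 = 96053.42
Import duty = 96053.42 × 21.6% = 20747.54
Buyer bears (B): 48.47 + 516.61 + 466.25 + 936.36 = 1967.69
Landed cost (B) = invoice 96004.95 + 1967.69 + duty 20747.54 = 118720.18
Difference = |117408.25 − 118720.18| = 1311.93

Supplier A is cheaper by EUR 1311.93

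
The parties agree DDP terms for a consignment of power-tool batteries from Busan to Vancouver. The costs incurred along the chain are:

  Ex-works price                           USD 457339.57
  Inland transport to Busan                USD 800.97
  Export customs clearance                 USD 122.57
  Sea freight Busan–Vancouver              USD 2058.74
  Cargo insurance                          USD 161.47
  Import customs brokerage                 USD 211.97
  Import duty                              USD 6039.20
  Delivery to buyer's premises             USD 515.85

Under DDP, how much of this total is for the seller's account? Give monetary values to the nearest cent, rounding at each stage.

Seller's account: USD 467250.34

DDP: the seller bears all costs including import duty.
Seller's account: goods 457339.57 + inland to port 800.97 + export clearance 122.57 + freight 2058.74 + insurance 161.47 + brokerage 211.97 + duty 6039.20 + delivery 515.85 = 467250.34
Buyer's account: 0.00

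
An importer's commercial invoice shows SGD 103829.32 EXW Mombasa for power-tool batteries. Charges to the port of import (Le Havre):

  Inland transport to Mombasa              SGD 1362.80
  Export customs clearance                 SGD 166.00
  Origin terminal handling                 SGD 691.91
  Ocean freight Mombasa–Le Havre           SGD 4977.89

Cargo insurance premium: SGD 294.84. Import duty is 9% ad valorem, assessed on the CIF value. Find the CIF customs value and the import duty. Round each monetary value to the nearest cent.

CIF value: SGD 111322.76; import duty: SGD 10019.05

CIF = EXW price + pre-shipment costs + freight + insurance
CIF = 103829.32 + 1362.80 + 166.00 + 691.91 + 4977.89 + 294.84 = 111322.76
Import duty = 111322.76 × 9% = 10019.05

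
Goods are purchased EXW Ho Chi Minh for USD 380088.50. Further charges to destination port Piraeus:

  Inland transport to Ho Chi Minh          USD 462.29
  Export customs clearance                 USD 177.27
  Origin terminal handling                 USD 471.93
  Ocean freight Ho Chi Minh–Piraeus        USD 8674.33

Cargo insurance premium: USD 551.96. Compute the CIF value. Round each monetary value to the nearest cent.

CIF value: USD 390426.28

CIF = EXW price + pre-shipment costs + freight + insurance
CIF = 380088.50 + 462.29 + 177.27 + 471.93 + 8674.33 + 551.96 = 390426.28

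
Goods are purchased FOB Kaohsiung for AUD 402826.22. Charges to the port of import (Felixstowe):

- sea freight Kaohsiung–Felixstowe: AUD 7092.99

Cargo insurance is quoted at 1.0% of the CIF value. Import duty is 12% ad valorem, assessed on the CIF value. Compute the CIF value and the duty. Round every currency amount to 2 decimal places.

Let C be the CIF value. C = FOB price + freight + 1.0% × C
C − 1.0% × C = 402826.22 + 7092.99
0.99 × C = 409919.21
C = 409919.21 / 0.99 = 414059.81
Insurance premium = 1.0% × 414059.81 = 4140.60
Import duty = 414059.81 × 12% = 49687.18

CIF value: AUD 414059.81; import duty: AUD 49687.18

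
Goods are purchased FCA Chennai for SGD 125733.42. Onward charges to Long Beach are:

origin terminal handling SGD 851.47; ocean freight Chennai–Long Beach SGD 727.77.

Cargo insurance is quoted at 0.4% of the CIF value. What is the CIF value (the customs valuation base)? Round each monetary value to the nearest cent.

CIF value: SGD 127823.96

Let C be the CIF value. C = FCA price + pre-shipment costs + freight + 0.4% × C
C − 0.4% × C = 125733.42 + 851.47 + 727.77
0.996 × C = 127312.66
C = 127312.66 / 0.996 = 127823.96
Insurance premium = 0.4% × 127823.96 = 511.30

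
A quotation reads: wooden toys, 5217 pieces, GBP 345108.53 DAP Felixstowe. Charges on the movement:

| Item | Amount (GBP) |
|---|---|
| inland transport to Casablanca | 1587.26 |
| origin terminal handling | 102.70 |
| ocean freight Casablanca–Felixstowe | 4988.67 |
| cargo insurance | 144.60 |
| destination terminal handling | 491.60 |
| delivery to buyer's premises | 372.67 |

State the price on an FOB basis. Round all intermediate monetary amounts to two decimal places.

FOB price: GBP 339110.99

Not relevant to the conversion: origin terminal, inland to port — on the seller under both DAP and FOB; already in the DAP price and stays in the FOB price.
From DAP to FOB, the seller no longer bears: freight, insurance, destination terminal, delivery.
FOB price = 345108.53 − 4988.67 − 144.60 − 491.60 − 372.67 = 339110.99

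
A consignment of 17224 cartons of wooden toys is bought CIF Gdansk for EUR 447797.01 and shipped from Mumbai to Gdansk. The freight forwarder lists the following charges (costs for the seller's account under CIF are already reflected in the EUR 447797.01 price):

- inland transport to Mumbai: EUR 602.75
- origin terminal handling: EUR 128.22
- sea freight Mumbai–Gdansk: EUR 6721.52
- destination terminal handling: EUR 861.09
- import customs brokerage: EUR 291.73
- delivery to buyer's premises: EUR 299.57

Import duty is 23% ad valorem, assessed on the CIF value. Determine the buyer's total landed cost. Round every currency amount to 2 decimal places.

CIF: the seller pays costs through ocean freight and marine insurance to the destination port.
Already in the invoice (seller's account under CIF): inland to port, origin terminal, freight — exclude.
The CIF price already equals the CIF value: 447797.01
Import duty = 447797.01 × 23% = 102993.31
Buyer bears: destination terminal 861.09 + brokerage 291.73 + delivery 299.57 + duty 102993.31 = 104445.70
Landed cost = invoice 447797.01 + 104445.70 = 552242.71

Total landed cost: EUR 552242.71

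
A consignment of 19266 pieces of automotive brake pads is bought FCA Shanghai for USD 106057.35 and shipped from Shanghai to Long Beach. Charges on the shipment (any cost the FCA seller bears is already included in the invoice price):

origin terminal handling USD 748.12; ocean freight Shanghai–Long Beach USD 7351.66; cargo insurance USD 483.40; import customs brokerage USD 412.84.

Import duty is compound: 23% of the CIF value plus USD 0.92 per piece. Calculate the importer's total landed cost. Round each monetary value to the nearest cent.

FCA: the seller delivers export-cleared goods to the carrier; the buyer bears costs from that point.
CIF value = FCA price + origin terminal + freight + insurance = 106057.35 + 748.12 + 7351.66 + 483.40 = 114640.53
Ad valorem component: 114640.53 × 23% = 26367.32
Specific component: 19266 × 0.92 = 17724.72
Import duty = 26367.32 + 17724.72 = 44092.04
Buyer bears: origin terminal 748.12 + freight 7351.66 + insurance 483.40 + brokerage 412.84 + duty 44092.04 = 53088.06
Landed cost = invoice 106057.35 + 53088.06 = 159145.41

Total landed cost: USD 159145.41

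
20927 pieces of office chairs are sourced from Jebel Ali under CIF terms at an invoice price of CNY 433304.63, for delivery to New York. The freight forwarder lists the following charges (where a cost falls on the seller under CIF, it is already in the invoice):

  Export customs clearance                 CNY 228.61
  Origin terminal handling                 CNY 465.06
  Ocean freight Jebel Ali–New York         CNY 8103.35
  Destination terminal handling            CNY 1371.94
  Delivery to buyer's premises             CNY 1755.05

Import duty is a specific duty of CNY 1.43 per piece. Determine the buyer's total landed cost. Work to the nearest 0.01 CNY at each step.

CIF: the seller pays costs through ocean freight and marine insurance to the destination port.
Already in the invoice (seller's account under CIF): export clearance, origin terminal, freight — exclude.
The CIF price already equals the CIF value: 433304.63
Import duty = 20927 × 1.43 = 29925.61
Buyer bears: destination terminal 1371.94 + delivery 1755.05 + duty 29925.61 = 33052.60
Landed cost = invoice 433304.63 + 33052.60 = 466357.23

Total landed cost: CNY 466357.23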